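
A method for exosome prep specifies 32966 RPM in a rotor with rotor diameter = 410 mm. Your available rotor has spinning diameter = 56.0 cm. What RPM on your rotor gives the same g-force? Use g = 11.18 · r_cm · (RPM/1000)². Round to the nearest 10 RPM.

≈ 28210 RPM

Original rotor: r = 410 mm / 2 = 205 mm = 20.5 cm
RCF_original = 11.18 × 20.5 × (32.966)² = 11.18 × 20.5 × 1,086.757156 ≈ 249,073.9 × g
Your rotor: r = 56.0 / 2 = 28 cm
249,073.9 = 11.18 × 28 × (N/1000)²
(N/1000)² = 249,073.9 / 313.04 = 795.6616
N = 1000 × √795.6616 ≈ 28,207.5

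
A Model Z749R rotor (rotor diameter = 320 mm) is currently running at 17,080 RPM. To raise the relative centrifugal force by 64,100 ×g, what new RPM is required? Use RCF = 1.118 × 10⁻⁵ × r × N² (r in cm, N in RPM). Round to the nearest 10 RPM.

≈ 25500 RPM

r = 320 mm / 2 = 160 mm = 16 cm
Current RCF = 1.118 × 10⁻⁵ × 16 × (17080)² = 1.118 × 10⁻⁵ × 16 × 291,726,400 ≈ 52,184 × g
Target RCF = 52,184 + 64,100 = 116,284 × g
N² = 116,284 / (17.888 × 10⁻⁵) = 650,067,084
N ≈ √650,067,084 ≈ 25,496.4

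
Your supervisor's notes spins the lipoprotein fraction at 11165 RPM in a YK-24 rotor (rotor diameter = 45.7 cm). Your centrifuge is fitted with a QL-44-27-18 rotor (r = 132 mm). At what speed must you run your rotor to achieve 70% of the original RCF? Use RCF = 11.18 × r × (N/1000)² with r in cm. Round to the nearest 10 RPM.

≈ 12290 RPM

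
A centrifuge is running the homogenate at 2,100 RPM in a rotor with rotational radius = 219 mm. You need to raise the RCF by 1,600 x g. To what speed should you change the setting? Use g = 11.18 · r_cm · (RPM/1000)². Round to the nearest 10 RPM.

r = 219 mm = 21.9 cm
Current RCF = 11.18 × 21.9 × (2.1)² = 11.18 × 21.9 × 4.41 ≈ 1,079.8 × g
Target RCF = 1,079.8 + 1,600 = 2,679.8 × g
(N/1000)² = 2,679.8 / 244.842 = 10.94502
N = 1000 × √10.94502 ≈ 3,308.3

3310 RPM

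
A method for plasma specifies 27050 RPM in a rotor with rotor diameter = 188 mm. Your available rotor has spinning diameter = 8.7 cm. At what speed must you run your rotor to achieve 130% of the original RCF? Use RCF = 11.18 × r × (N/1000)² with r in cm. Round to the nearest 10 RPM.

≈ 45340 RPM

Original rotor: r = 188 mm / 2 = 94 mm = 9.4 cm
RCF_original = 11.18 × 9.4 × (27.05)² = 11.18 × 9.4 × 731.7025 ≈ 76,896.1 × g
Target RCF = 1.3 × 76,896.1 ≈ 99,964.9 × g
Your rotor: r = 8.7 / 2 = 4.35 cm
99,964.9 = 11.18 × 4.35 × (N/1000)²
(N/1000)² = 99,964.9 / 48.633 = 2055.495
N = 1000 × √2055.495 ≈ 45,337.6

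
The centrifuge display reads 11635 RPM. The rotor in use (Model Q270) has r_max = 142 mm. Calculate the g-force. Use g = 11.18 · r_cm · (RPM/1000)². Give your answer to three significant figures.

≈ 21500 x g

r = 142 mm = 14.2 cm
RCF = 11.18 × 14.2 × (11.635)² = 11.18 × 14.2 × 135.373225 ≈ 21,491.3 × g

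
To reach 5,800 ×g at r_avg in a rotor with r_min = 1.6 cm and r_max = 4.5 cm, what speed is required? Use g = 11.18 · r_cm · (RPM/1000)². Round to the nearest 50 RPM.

r_avg = (1.6 + 4.5) / 2 = 3.05 cm
5,800 = 11.18 × 3.05 × (N/1000)²
(N/1000)² = 5,800 / 34.099 = 170.093
N = 1000 × √170.093 ≈ 13,042.0

13050 RPM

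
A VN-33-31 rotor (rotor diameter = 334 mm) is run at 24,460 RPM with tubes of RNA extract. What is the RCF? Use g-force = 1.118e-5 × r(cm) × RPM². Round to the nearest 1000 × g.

r = 334 mm / 2 = 167 mm = 16.7 cm
RCF = 1.118 × 10⁻⁵ × 16.7 × (24460)² = 1.118 × 10⁻⁵ × 16.7 × 598,291,600 ≈ 111,704.6 × g

112000 ×g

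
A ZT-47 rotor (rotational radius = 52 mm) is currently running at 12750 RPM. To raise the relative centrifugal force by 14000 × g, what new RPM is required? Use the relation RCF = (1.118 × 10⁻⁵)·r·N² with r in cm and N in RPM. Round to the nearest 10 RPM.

≈ 20080 RPM

r = 52 mm = 5.2 cm
Current RCF = 1.118 × 10⁻⁵ × 5.2 × (12750)² = 1.118 × 10⁻⁵ × 5.2 × 162,562,500 ≈ 9,450.7 × g
Target RCF = 9,450.7 + 14,000 = 23,450.7 × g
N² = 23,450.7 / (5.8136 × 10⁻⁵) = 403,376,565
N ≈ √403,376,565 ≈ 20,084.2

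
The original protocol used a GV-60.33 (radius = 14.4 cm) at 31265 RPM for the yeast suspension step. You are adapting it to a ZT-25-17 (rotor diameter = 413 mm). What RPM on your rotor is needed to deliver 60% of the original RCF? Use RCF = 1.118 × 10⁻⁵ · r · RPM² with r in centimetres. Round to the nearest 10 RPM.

≈ 20220 RPM

RCF = 1.118 × 10⁻⁵ × r × N²
RCF_original = 1.118 × 10⁻⁵ × 14.4 × (31265)² = 1.118 × 10⁻⁵ × 14.4 × 977,500,225 ≈ 157,369.7 × g
Target RCF = 0.6 × 157,369.7 ≈ 94,421.8 × g
Your rotor: r = 413 mm / 2 = 206.5 mm = 20.65 cm
94,421.8 = 1.118 × 10⁻⁵ × 20.65 × N²
N² = 94,421.8 / (23.0867 × 10⁻⁵) = 408,987,859
N ≈ √408,987,859 ≈ 20,223.4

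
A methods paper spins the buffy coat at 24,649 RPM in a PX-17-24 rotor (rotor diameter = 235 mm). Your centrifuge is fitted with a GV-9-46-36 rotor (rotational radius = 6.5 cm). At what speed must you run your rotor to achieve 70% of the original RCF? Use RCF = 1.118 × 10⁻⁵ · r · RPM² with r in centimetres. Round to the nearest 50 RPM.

Original rotor: r = 235 mm / 2 = 117.5 mm = 11.75 cm
RCF_original = 1.118 × 10⁻⁵ × 11.75 × (24649)² = 1.118 × 10⁻⁵ × 11.75 × 607,573,201 ≈ 79,813.9 × g
Target RCF = 0.7 × 79,813.9 ≈ 55,869.7 × g
55,869.7 = 1.118 × 10⁻⁵ × 6.5 × N²
N² = 55,869.7 / (7.267 × 10⁻⁵) = 768,813,816
N ≈ √768,813,816 ≈ 27,727.5

27750 RPM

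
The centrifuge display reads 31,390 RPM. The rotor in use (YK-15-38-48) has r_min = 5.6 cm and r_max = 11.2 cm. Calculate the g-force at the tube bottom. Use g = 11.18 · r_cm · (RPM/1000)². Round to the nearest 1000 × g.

123000 g

Use r_max = 11.2 cm.
RCF = 11.18 × r × (N/1000)²
RCF = 11.18 × 11.2 × (31.39)² = 11.18 × 11.2 × 985.3321 ≈ 123,379.3 × g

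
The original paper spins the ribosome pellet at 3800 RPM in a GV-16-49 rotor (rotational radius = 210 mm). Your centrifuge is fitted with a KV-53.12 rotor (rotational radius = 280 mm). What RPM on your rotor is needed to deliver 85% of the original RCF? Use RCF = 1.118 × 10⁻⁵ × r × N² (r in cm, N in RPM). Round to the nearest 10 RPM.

3030 RPM

Original rotor: r = 210 mm = 21.0 cm
RCF = 1.118 × 10⁻⁵ × r × N²
RCF_original = 1.118 × 10⁻⁵ × 21 × (3800)² = 1.118 × 10⁻⁵ × 21 × 14,440,000 ≈ 3,390.2 × g
Target RCF = 0.85 × 3,390.2 ≈ 2,881.7 × g
Your rotor: r = 280 mm = 28.0 cm
2,881.7 = 1.118 × 10⁻⁵ × 28 × N²
N² = 2,881.7 / (31.304 × 10⁻⁵) = 9,205,533
N ≈ √9,205,533 ≈ 3,034.1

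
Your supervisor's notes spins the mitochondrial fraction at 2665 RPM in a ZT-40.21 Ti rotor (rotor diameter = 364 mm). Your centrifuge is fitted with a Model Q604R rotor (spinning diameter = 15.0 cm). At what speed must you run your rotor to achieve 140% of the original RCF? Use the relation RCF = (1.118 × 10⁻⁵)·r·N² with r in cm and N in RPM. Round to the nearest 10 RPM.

Original rotor: r = 364 mm / 2 = 182 mm = 18.2 cm
RCF = 1.118 × 10⁻⁵ × r × N²
RCF_original = 1.118 × 10⁻⁵ × 18.2 × (2665)² = 1.118 × 10⁻⁵ × 18.2 × 7,102,225 ≈ 1,445.1 × g
Target RCF = 1.4 × 1,445.1 ≈ 2,023.1 × g
Your rotor: r = 15.0 / 2 = 7.5 cm
2,023.1 = 1.118 × 10⁻⁵ × 7.5 × N²
N² = 2,023.1 / (8.385 × 10⁻⁵) = 24,127,609
N ≈ √24,127,609 ≈ 4,912.0

4910 RPM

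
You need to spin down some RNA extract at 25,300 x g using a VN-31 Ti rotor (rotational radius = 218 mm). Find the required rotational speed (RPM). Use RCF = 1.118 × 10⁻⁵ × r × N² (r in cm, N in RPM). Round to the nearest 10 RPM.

10190 RPM

r = 218 mm = 21.8 cm
25,300 = 1.118 × 10⁻⁵ × 21.8 × N²
N² = 25,300 / (24.3724 × 10⁻⁵) = 103,805,944
N ≈ √103,805,944 ≈ 10,188.5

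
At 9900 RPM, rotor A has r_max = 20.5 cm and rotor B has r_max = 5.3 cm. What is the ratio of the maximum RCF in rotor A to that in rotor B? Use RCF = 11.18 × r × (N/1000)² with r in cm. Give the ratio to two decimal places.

3.87

At fixed N, RCF ∝ r, so RCF_A/RCF_B = r_A/r_B = 20.5 / 5.3 = 3.8679.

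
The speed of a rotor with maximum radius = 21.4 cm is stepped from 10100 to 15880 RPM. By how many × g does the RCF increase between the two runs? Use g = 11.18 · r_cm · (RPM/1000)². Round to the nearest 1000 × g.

≈ 36000 × g

RCF₁ = 11.18 × 21.4 × (10.1)² = 11.18 × 21.4 × 102.01 ≈ 24,406.1 × g
RCF₂ = 11.18 × 21.4 × (15.88)² = 11.18 × 21.4 × 252.1744 ≈ 60,333.2 × g
Increase = 60,333.2 − 24,406.1 = 35,927.1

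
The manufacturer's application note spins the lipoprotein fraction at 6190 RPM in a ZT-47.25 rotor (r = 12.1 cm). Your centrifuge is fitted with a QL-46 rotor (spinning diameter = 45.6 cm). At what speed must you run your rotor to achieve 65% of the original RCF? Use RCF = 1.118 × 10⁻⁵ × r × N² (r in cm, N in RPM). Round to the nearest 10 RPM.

≈ 3640 RPM

RCF_original = 1.118 × 10⁻⁵ × 12.1 × (6190)² = 1.118 × 10⁻⁵ × 12.1 × 38,316,100 ≈ 5,183.3 × g
Target RCF = 0.65 × 5,183.3 ≈ 3,369.1 × g
Your rotor: r = 45.6 / 2 = 22.8 cm
3,369.1 = 1.118 × 10⁻⁵ × 22.8 × N²
N² = 3,369.1 / (25.4904 × 10⁻⁵) = 13,217,133
N ≈ √13,217,133 ≈ 3,635.5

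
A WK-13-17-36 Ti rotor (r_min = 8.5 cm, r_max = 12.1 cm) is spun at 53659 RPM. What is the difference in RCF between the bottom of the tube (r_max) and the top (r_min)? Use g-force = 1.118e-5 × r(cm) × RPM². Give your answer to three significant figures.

RCF_max = 1.118 × 10⁻⁵ × 12.1 × (53659)² = 1.118 × 10⁻⁵ × 12.1 × 2,879,288,281 ≈ 389,504.4 × g
RCF_min = 1.118 × 10⁻⁵ × 8.5 × (53659)² = 1.118 × 10⁻⁵ × 8.5 × 2,879,288,281 ≈ 273,618.8 × g
ΔRCF = 389,504.4 − 273,618.8 = 115,885.6

≈ 116000 x g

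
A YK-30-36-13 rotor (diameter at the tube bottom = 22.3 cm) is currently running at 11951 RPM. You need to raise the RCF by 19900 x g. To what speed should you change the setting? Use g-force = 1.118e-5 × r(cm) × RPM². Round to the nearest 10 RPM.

17390 RPM

r = 22.3 / 2 = 11.15 cm
Current RCF = 1.118 × 10⁻⁵ × 11.15 × (11951)² = 1.118 × 10⁻⁵ × 11.15 × 142,826,401 ≈ 17,804.3 × g
Target RCF = 17,804.3 + 19,900 = 37,704.3 × g
N² = 37,704.3 / (12.4657 × 10⁻⁵) = 302,464,362
N ≈ √302,464,362 ≈ 17,391.5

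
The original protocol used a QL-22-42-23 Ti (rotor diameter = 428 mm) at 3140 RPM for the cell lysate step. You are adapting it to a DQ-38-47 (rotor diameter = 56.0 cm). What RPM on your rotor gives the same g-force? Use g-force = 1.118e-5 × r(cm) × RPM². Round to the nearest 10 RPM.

Original rotor: r = 428 mm / 2 = 214 mm = 21.4 cm
RCF_original = 1.118 × 10⁻⁵ × 21.4 × (3140)² = 1.118 × 10⁻⁵ × 21.4 × 9,859,600 ≈ 2,358.9 × g
Your rotor: r = 56.0 / 2 = 28 cm
2,358.9 = 1.118 × 10⁻⁵ × 28 × N²
N² = 2,358.9 / (31.304 × 10⁻⁵) = 7,535,459
N ≈ √7,535,459 ≈ 2,745.1

2750 RPM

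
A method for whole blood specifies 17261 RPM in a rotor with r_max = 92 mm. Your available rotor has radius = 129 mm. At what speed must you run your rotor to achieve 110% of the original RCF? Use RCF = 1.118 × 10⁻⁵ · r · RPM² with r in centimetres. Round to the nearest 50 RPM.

Original rotor: r = 92 mm = 9.2 cm
RCF_original = 1.118 × 10⁻⁵ × 9.2 × (17261)² = 1.118 × 10⁻⁵ × 9.2 × 297,942,121 ≈ 30,645.1 × g
Target RCF = 1.1 × 30,645.1 ≈ 33,709.6 × g
Your rotor: r = 129 mm = 12.9 cm
33,709.6 = 1.118 × 10⁻⁵ × 12.9 × N²
N² = 33,709.6 / (14.4222 × 10⁻⁵) = 233,734,104
N ≈ √233,734,104 ≈ 15,288.4

≈ 15300 RPM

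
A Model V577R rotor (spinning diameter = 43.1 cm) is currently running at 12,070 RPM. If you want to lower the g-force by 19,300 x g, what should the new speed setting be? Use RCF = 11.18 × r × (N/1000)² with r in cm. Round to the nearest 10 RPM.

8100 RPM

r = 43.1 / 2 = 21.55 cm
Current RCF = 11.18 × 21.55 × (12.07)² = 11.18 × 21.55 × 145.6849 ≈ 35,099.7 × g
Target RCF = 35,099.7 − 19,300 = 15,799.7 × g
(N/1000)² = 15,799.7 / 240.929 = 65.57824
N = 1000 × √65.57824 ≈ 8,098.0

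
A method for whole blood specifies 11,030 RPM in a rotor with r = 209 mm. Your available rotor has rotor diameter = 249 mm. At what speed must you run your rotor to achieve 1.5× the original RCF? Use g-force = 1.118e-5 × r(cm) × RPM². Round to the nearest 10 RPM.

17500 RPM

Original rotor: r = 209 mm = 20.9 cm
RCF_original = 1.118 × 10⁻⁵ × 20.9 × (11030)² = 1.118 × 10⁻⁵ × 20.9 × 121,660,900 ≈ 28,427.5 × g
Target RCF = 1.5 × 28,427.5 ≈ 42,641.2 × g
Your rotor: r = 249 mm / 2 = 124.5 mm = 12.45 cm
42,641.2 = 1.118 × 10⁻⁵ × 12.45 × N²
N² = 42,641.2 / (13.9191 × 10⁻⁵) = 306,350,267
N ≈ √306,350,267 ≈ 17,502.9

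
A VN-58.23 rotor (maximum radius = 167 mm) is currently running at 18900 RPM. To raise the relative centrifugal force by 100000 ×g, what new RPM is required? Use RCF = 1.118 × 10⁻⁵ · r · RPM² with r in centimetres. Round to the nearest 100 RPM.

≈ 29900 RPM

r = 167 mm = 16.7 cm
Current RCF = 1.118 × 10⁻⁵ × 16.7 × (18900)² = 1.118 × 10⁻⁵ × 16.7 × 357,210,000 ≈ 66,693.3 × g
Target RCF = 66,693.3 + 100,000 = 166,693.3 × g
N² = 166,693.3 / (18.6706 × 10⁻⁵) = 892,811,693
N ≈ √892,811,693 ≈ 29,880.0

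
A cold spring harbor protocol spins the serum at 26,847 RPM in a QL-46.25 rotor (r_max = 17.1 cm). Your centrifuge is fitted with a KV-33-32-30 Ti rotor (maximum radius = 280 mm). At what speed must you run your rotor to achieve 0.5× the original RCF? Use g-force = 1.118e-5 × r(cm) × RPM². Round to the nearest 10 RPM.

≈ 14840 RPM

RCF_original = 1.118 × 10⁻⁵ × 17.1 × (26847)² = 1.118 × 10⁻⁵ × 17.1 × 720,761,409 ≈ 137,793.7 × g
Target RCF = 0.5 × 137,793.7 ≈ 68,896.9 × g
Your rotor: r = 280 mm = 28.0 cm
68,896.9 = 1.118 × 10⁻⁵ × 28 × N²
N² = 68,896.9 / (31.304 × 10⁻⁵) = 220,089,765
N ≈ √220,089,765 ≈ 14,835.4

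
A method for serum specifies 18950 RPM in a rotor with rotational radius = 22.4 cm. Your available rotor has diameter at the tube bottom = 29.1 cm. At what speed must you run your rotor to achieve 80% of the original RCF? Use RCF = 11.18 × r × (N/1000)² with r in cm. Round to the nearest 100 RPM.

≈ 21000 RPM

RCF_original = 11.18 × 22.4 × (18.95)² = 11.18 × 22.4 × 359.1025 ≈ 89,930.8 × g
Target RCF = 0.8 × 89,930.8 ≈ 71,944.6 × g
Your rotor: r = 29.1 / 2 = 14.55 cm
71,944.6 = 11.18 × 14.55 × (N/1000)²
(N/1000)² = 71,944.6 / 162.669 = 442.276
N = 1000 × √442.276 ≈ 21,030.4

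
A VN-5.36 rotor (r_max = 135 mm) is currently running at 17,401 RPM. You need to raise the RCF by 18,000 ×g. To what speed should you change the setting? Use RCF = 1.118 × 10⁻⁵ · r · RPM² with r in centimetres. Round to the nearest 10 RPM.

N₂ ≈ 20540 RPM

r = 135 mm = 13.5 cm
Current RCF = 1.118 × 10⁻⁵ × 13.5 × (17401)² = 1.118 × 10⁻⁵ × 13.5 × 302,794,801 ≈ 45,700.8 × g
Target RCF = 45,700.8 + 18,000 = 63,700.8 × g
N² = 63,700.8 / (15.093 × 10⁻⁵) = 422,055,257
N ≈ √422,055,257 ≈ 20,544.0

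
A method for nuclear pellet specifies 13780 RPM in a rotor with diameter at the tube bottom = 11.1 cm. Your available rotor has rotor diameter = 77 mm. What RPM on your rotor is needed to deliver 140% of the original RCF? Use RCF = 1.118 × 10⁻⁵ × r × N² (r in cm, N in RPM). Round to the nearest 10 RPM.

Original rotor: r = 11.1 / 2 = 5.55 cm
RCF_original = 1.118 × 10⁻⁵ × 5.55 × (13780)² = 1.118 × 10⁻⁵ × 5.55 × 189,888,400 ≈ 11,782.4 × g
Target RCF = 1.4 × 11,782.4 ≈ 16,495.4 × g
Your rotor: r = 77 mm / 2 = 38.5 mm = 3.85 cm
16,495.4 = 1.118 × 10⁻⁵ × 3.85 × N²
N² = 16,495.4 / (4.3043 × 10⁻⁵) = 383,230,723
N ≈ √383,230,723 ≈ 19,576.3

19580 RPM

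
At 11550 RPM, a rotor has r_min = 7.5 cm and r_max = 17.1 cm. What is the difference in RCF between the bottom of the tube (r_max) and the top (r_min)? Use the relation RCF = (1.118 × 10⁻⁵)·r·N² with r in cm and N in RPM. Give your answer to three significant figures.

RCF_max = 1.118 × 10⁻⁵ × 17.1 × (11550)² = 1.118 × 10⁻⁵ × 17.1 × 133,402,500 ≈ 25,503.6 × g
RCF_min = 1.118 × 10⁻⁵ × 7.5 × (11550)² = 1.118 × 10⁻⁵ × 7.5 × 133,402,500 ≈ 11,185.8 × g
ΔRCF = 25,503.6 − 11,185.8 = 14,317.8

ΔRCF ≈ 14300 ×g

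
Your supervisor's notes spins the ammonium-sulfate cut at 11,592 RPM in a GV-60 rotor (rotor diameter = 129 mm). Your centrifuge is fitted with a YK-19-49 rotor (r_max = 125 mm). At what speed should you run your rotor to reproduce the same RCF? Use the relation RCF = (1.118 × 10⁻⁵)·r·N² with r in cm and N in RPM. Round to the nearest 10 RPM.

Original rotor: r = 129 mm / 2 = 64.5 mm = 6.45 cm
RCF_original = 1.118 × 10⁻⁵ × 6.45 × (11592)² = 1.118 × 10⁻⁵ × 6.45 × 134,374,464 ≈ 9,689.9 × g
Your rotor: r = 125 mm = 12.5 cm
9,689.9 = 1.118 × 10⁻⁵ × 12.5 × N²
N² = 9,689.9 / (13.975 × 10⁻⁵) = 69,337,388
N ≈ √69,337,388 ≈ 8,326.9

8330 RPM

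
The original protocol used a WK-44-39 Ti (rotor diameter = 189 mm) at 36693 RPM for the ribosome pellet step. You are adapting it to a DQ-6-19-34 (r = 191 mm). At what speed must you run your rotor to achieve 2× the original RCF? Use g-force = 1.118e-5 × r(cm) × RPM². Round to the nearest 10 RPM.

≈ 36500 RPM

Original rotor: r = 189 mm / 2 = 94.5 mm = 9.45 cm
RCF_original = 1.118 × 10⁻⁵ × 9.45 × (36693)² = 1.118 × 10⁻⁵ × 9.45 × 1,346,376,249 ≈ 142,246 × g
Target RCF = 2 × 142,246 ≈ 284,492 × g
Your rotor: r = 191 mm = 19.1 cm
284,492 = 1.118 × 10⁻⁵ × 19.1 × N²
N² = 284,492 / (21.3538 × 10⁻⁵) = 1,332,278,096
N ≈ √1,332,278,096 ≈ 36,500.4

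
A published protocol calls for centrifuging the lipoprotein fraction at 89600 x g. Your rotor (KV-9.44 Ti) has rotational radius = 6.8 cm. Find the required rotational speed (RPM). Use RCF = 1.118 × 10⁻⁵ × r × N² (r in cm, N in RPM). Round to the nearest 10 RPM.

89,600 = 1.118 × 10⁻⁵ × 6.8 × N²
N² = 89,600 / (7.6024 × 10⁻⁵) = 1,178,575,187
N ≈ √1,178,575,187 ≈ 34,330.4

N ≈ 34330 RPM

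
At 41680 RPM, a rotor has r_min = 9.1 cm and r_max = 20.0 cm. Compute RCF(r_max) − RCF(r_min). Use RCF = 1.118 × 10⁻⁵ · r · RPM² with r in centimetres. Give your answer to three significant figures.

212000 x g

ΔRCF = 1.118 × 10⁻⁵ × (r_max − r_min) × N² = 1.118 × 10⁻⁵ × 10.9 × 1,737,222,400 ≈ 211,701.4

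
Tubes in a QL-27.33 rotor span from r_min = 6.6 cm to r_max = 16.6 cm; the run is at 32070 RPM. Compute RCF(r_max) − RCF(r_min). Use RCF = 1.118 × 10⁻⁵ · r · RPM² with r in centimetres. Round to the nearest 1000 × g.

115000 ×g

ΔRCF = 1.118 × 10⁻⁵ × (r_max − r_min) × N² = 1.118 × 10⁻⁵ × 10.0 × 1,028,484,900 ≈ 114,984.6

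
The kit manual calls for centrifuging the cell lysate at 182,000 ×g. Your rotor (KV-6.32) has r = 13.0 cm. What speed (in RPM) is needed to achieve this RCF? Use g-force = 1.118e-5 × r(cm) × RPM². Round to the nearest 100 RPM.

≈ 35400 RPM

182,000 = 1.118 × 10⁻⁵ × 13 × N²
N² = 182,000 / (14.534 × 10⁻⁵) = 1,252,236,136
N ≈ √1,252,236,136 ≈ 35,386.9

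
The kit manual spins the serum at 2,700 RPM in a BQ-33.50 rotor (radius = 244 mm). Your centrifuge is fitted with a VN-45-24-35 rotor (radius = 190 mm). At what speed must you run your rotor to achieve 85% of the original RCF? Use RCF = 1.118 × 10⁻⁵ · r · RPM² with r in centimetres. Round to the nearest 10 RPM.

Original rotor: r = 244 mm = 24.4 cm
RCF = 1.118 × 10⁻⁵ × r × N²
RCF_original = 1.118 × 10⁻⁵ × 24.4 × (2700)² = 1.118 × 10⁻⁵ × 24.4 × 7,290,000 ≈ 1,988.7 × g
Target RCF = 0.85 × 1,988.7 ≈ 1,690.4 × g
Your rotor: r = 190 mm = 19.0 cm
1,690.4 = 1.118 × 10⁻⁵ × 19 × N²
N² = 1,690.4 / (21.242 × 10⁻⁵) = 7,957,819
N ≈ √7,957,819 ≈ 2,821.0

2820 RPM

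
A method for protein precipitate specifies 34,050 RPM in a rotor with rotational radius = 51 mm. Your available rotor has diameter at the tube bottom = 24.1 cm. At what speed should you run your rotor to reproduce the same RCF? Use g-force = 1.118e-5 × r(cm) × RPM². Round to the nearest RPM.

≈ 22152 RPM

Original rotor: r = 51 mm = 5.1 cm
RCF = 1.118 × 10⁻⁵ × r × N²
RCF_original = 1.118 × 10⁻⁵ × 5.1 × (34050)² = 1.118 × 10⁻⁵ × 5.1 × 1,159,402,500 ≈ 66,106.8 × g
Your rotor: r = 24.1 / 2 = 12.05 cm
66,106.8 = 1.118 × 10⁻⁵ × 12.05 × N²
N² = 66,106.8 / (13.4719 × 10⁻⁵) = 490,701,386
N ≈ √490,701,386 ≈ 22,151.8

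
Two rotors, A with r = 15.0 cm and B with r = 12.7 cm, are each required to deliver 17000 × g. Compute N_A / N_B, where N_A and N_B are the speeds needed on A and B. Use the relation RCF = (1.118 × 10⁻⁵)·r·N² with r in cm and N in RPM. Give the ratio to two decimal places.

At fixed RCF, N ∝ 1/√r, so N_A/N_B = √(r_B/r_A) = √(12.7/15.0) = √0.846667 = 0.9201.

0.92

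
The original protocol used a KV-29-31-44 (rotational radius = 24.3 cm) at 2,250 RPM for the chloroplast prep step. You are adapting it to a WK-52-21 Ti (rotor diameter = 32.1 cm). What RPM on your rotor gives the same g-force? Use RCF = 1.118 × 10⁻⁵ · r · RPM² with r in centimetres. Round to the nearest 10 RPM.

RCF = 1.118 × 10⁻⁵ × r × N²
RCF_original = 1.118 × 10⁻⁵ × 24.3 × (2250)² = 1.118 × 10⁻⁵ × 24.3 × 5,062,500 ≈ 1,375.3 × g
Your rotor: r = 32.1 / 2 = 16.05 cm
1,375.3 = 1.118 × 10⁻⁵ × 16.05 × N²
N² = 1,375.3 / (17.9439 × 10⁻⁵) = 7,664,443
N ≈ √7,664,443 ≈ 2,768.5

≈ 2770 RPM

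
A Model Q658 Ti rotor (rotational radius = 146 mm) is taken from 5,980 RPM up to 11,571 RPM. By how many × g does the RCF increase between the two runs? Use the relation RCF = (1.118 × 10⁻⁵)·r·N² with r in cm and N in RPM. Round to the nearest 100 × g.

r = 146 mm = 14.6 cm
RCF₁ = 1.118 × 10⁻⁵ × 14.6 × (5980)² = 1.118 × 10⁻⁵ × 14.6 × 35,760,400 ≈ 5,837.1 × g
RCF₂ = 1.118 × 10⁻⁵ × 14.6 × (11571)² = 1.118 × 10⁻⁵ × 14.6 × 133,888,041 ≈ 21,854.3 × g
Increase = 21,854.3 − 5,837.1 = 16,017.2

16000 × g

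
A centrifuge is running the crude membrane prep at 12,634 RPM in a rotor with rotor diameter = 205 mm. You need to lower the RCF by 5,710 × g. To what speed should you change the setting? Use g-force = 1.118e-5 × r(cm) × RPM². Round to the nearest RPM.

r = 205 mm / 2 = 102.5 mm = 10.25 cm
Current RCF = 1.118 × 10⁻⁵ × 10.25 × (12634)² = 1.118 × 10⁻⁵ × 10.25 × 159,617,956 ≈ 18,291.4 × g
Target RCF = 18,291.4 − 5,710 = 12,581.4 × g
N² = 12,581.4 / (11.4595 × 10⁻⁵) = 109,790,130
N ≈ √109,790,130 ≈ 10,478.1

N₂ ≈ 10478 RPM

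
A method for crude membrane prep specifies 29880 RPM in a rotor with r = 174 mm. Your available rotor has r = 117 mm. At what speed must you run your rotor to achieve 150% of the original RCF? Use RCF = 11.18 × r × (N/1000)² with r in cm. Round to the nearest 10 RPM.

≈ 44630 RPM

Original rotor: r = 174 mm = 17.4 cm
RCF = 11.18 × r × (N/1000)²
RCF_original = 11.18 × 17.4 × (29.88)² = 11.18 × 17.4 × 892.8144 ≈ 173,681 × g
Target RCF = 1.5 × 173,681 ≈ 260,521.5 × g
Your rotor: r = 117 mm = 11.7 cm
260,521.5 = 11.18 × 11.7 × (N/1000)²
(N/1000)² = 260,521.5 / 130.806 = 1991.663
N = 1000 × √1991.663 ≈ 44,628.1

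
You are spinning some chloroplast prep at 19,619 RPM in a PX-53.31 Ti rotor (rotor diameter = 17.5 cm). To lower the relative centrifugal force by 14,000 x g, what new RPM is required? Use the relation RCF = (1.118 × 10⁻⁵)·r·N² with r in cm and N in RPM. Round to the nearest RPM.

r = 17.5 / 2 = 8.75 cm
Current RCF = 1.118 × 10⁻⁵ × 8.75 × (19619)² = 1.118 × 10⁻⁵ × 8.75 × 384,905,161 ≈ 37,653.3 × g
Target RCF = 37,653.3 − 14,000 = 23,653.3 × g
N² = 23,653.3 / (9.7825 × 10⁻⁵) = 241,791,975
N ≈ √241,791,975 ≈ 15,549.7

N₂ ≈ 15550 RPM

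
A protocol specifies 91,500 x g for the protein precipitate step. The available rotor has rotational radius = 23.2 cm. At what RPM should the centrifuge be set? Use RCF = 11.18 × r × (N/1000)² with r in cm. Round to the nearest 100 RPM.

≈ 18800 RPM

RCF = 11.18 × r × (N/1000)²
91,500 = 11.18 × 23.2 × (N/1000)²
(N/1000)² = 91,500 / 259.376 = 352.7697
N = 1000 × √352.7697 ≈ 18,782.2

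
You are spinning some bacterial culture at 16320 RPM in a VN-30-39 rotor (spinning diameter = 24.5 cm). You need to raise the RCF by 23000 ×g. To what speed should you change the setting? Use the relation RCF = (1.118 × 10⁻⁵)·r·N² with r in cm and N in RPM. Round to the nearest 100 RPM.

20800 RPM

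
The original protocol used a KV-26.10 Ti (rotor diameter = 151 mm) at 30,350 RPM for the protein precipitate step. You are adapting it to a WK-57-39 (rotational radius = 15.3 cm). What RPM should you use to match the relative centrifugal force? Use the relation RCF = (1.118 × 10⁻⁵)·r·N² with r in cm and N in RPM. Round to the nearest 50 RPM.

≈ 21300 RPM

Original rotor: r = 151 mm / 2 = 75.5 mm = 7.55 cm
RCF_original = 1.118 × 10⁻⁵ × 7.55 × (30350)² = 1.118 × 10⁻⁵ × 7.55 × 921,122,500 ≈ 77,751 × g
77,751 = 1.118 × 10⁻⁵ × 15.3 × N²
N² = 77,751 / (17.1054 × 10⁻⁵) = 454,540,671
N ≈ √454,540,671 ≈ 21,320.0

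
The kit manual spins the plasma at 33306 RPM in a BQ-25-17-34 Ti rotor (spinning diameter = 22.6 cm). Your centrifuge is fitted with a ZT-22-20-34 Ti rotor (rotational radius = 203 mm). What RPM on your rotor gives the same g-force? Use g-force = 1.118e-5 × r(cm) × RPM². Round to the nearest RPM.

Original rotor: r = 22.6 / 2 = 11.3 cm
RCF_original = 1.118 × 10⁻⁵ × 11.3 × (33306)² = 1.118 × 10⁻⁵ × 11.3 × 1,109,289,636 ≈ 140,141 × g
Your rotor: r = 203 mm = 20.3 cm
140,141 = 1.118 × 10⁻⁵ × 20.3 × N²
N² = 140,141 / (22.6954 × 10⁻⁵) = 617,486,363
N ≈ √617,486,363 ≈ 24,849.3

≈ 24849 RPM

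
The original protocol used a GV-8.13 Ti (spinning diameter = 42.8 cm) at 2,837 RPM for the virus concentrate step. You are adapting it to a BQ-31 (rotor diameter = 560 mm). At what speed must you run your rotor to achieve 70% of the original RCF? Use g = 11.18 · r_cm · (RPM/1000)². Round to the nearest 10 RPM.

≈ 2080 RPM

Original rotor: r = 42.8 / 2 = 21.4 cm
RCF_original = 11.18 × 21.4 × (2.837)² = 11.18 × 21.4 × 8.048569 ≈ 1,925.6 × g
Target RCF = 0.7 × 1,925.6 ≈ 1,347.9 × g
Your rotor: r = 560 mm / 2 = 280 mm = 28 cm
1,347.9 = 11.18 × 28 × (N/1000)²
(N/1000)² = 1,347.9 / 313.04 = 4.30584
N = 1000 × √4.30584 ≈ 2,075.1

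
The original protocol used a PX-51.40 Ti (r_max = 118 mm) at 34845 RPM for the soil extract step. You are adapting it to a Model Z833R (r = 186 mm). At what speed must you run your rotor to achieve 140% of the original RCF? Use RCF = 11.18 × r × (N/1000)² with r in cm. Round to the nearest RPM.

Original rotor: r = 118 mm = 11.8 cm
RCF_original = 11.18 × 11.8 × (34.845)² = 11.18 × 11.8 × 1,214.174025 ≈ 160,178.7 × g
Target RCF = 1.4 × 160,178.7 ≈ 224,250.2 × g
Your rotor: r = 186 mm = 18.6 cm
224,250.2 = 11.18 × 18.6 × (N/1000)²
(N/1000)² = 224,250.2 / 207.948 = 1078.396
N = 1000 × √1078.396 ≈ 32,838.9

≈ 32839 RPM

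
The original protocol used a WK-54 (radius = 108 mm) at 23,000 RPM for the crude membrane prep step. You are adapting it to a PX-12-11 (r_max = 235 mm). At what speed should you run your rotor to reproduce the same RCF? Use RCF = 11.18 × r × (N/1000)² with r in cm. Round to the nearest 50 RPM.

≈ 15600 RPM

Original rotor: r = 108 mm = 10.8 cm
RCF_original = 11.18 × 10.8 × (23)² = 11.18 × 10.8 × 529 ≈ 63,873.6 × g
Your rotor: r = 235 mm = 23.5 cm
63,873.6 = 11.18 × 23.5 × (N/1000)²
(N/1000)² = 63,873.6 / 262.73 = 243.115
N = 1000 × √243.115 ≈ 15,592.1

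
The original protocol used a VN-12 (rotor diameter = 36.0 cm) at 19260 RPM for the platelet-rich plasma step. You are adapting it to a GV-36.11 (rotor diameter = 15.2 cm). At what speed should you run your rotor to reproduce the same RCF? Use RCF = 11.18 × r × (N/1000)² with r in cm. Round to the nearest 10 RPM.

≈ 29640 RPM

Original rotor: r = 36.0 / 2 = 18 cm
RCF_original = 11.18 × 18 × (19.26)² = 11.18 × 18 × 370.9476 ≈ 74,649.5 × g
Your rotor: r = 15.2 / 2 = 7.6 cm
74,649.5 = 11.18 × 7.6 × (N/1000)²
(N/1000)² = 74,649.5 / 84.968 = 878.5602
N = 1000 × √878.5602 ≈ 29,640.5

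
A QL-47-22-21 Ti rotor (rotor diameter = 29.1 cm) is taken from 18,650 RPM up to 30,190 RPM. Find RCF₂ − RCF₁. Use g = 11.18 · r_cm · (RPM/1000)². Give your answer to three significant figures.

r = 29.1 / 2 = 14.55 cm
RCF₁ = 11.18 × 14.55 × (18.65)² = 11.18 × 14.55 × 347.8225 ≈ 56,579.9 × g
RCF₂ = 11.18 × 14.55 × (30.19)² = 11.18 × 14.55 × 911.4361 ≈ 148,262.4 × g
Increase = 148,262.4 − 56,579.9 = 91,682.5

91700 × g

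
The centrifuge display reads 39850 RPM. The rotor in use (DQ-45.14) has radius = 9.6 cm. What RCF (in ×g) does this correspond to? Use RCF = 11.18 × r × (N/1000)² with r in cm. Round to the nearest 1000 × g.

RCF = 11.18 × r × (N/1000)²
RCF = 11.18 × 9.6 × (39.85)² = 11.18 × 9.6 × 1,588.0225 ≈ 170,439.3 × g

170000 ×g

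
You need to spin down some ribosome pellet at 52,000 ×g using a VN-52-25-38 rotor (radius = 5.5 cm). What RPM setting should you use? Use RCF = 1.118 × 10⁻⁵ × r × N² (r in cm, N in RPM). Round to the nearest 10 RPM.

≈ 29080 RPM

RCF = 1.118 × 10⁻⁵ × r × N²
52,000 = 1.118 × 10⁻⁵ × 5.5 × N²
N² = 52,000 / (6.149 × 10⁻⁵) = 845,665,962
N ≈ √845,665,962 ≈ 29,080.3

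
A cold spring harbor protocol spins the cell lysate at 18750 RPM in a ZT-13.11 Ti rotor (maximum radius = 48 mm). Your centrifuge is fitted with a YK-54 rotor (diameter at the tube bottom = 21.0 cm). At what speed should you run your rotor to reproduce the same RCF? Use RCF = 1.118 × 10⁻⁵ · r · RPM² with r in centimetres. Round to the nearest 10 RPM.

12680 RPM

Original rotor: r = 48 mm = 4.8 cm
RCF = 1.118 × 10⁻⁵ × r × N²
RCF_original = 1.118 × 10⁻⁵ × 4.8 × (18750)² = 1.118 × 10⁻⁵ × 4.8 × 351,562,500 ≈ 18,866.2 × g
Your rotor: r = 21.0 / 2 = 10.5 cm
18,866.2 = 1.118 × 10⁻⁵ × 10.5 × N²
N² = 18,866.2 / (11.739 × 10⁻⁵) = 160,713,860
N ≈ √160,713,860 ≈ 12,677.3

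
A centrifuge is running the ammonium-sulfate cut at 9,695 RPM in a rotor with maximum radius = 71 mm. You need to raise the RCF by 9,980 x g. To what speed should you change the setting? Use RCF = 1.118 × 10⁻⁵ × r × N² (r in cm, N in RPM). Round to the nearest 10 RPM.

14820 RPM

r = 71 mm = 7.1 cm
Current RCF = 1.118 × 10⁻⁵ × 7.1 × (9695)² = 1.118 × 10⁻⁵ × 7.1 × 93,993,025 ≈ 7,461 × g
Target RCF = 7,461 + 9,980 = 17,441 × g
N² = 17,441 / (7.9378 × 10⁻⁵) = 219,720,829
N ≈ √219,720,829 ≈ 14,823.0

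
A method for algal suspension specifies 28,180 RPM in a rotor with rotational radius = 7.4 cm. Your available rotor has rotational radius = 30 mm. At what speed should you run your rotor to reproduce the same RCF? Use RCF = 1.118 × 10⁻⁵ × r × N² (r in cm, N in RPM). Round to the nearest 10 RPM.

≈ 44260 RPM

RCF_original = 1.118 × 10⁻⁵ × 7.4 × (28180)² = 1.118 × 10⁻⁵ × 7.4 × 794,112,400 ≈ 65,698.5 × g
Your rotor: r = 30 mm = 3.0 cm
65,698.5 = 1.118 × 10⁻⁵ × 3 × N²
N² = 65,698.5 / (3.354 × 10⁻⁵) = 1,958,810,376
N ≈ √1,958,810,376 ≈ 44,258.4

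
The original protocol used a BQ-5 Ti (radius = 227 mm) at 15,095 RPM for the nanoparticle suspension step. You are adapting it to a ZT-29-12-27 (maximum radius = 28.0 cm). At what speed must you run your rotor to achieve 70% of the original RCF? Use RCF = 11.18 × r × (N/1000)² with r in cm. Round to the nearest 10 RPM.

Original rotor: r = 227 mm = 22.7 cm
RCF_original = 11.18 × 22.7 × (15.095)² = 11.18 × 22.7 × 227.859025 ≈ 57,827.4 × g
Target RCF = 0.7 × 57,827.4 ≈ 40,479.2 × g
40,479.2 = 11.18 × 28 × (N/1000)²
(N/1000)² = 40,479.2 / 313.04 = 129.31
N = 1000 × √129.31 ≈ 11,371.5

≈ 11370 RPM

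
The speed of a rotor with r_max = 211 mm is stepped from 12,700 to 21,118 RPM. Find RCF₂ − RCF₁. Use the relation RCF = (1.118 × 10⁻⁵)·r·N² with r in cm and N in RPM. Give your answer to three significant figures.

r = 211 mm = 21.1 cm
RCF₁ = 1.118 × 10⁻⁵ × 21.1 × (12700)² = 1.118 × 10⁻⁵ × 21.1 × 161,290,000 ≈ 38,048 × g
RCF₂ = 1.118 × 10⁻⁵ × 21.1 × (21118)² = 1.118 × 10⁻⁵ × 21.1 × 445,969,924 ≈ 105,203.4 × g
Increase = 105,203.4 − 38,048 = 67,155.4

67200 g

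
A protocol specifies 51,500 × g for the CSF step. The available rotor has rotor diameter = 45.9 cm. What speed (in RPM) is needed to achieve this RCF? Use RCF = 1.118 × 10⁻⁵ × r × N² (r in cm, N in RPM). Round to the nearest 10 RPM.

r = 45.9 / 2 = 22.95 cm
51,500 = 1.118 × 10⁻⁵ × 22.95 × N²
N² = 51,500 / (25.6581 × 10⁻⁵) = 200,716,343
N ≈ √200,716,343 ≈ 14,167.4

14170 RPM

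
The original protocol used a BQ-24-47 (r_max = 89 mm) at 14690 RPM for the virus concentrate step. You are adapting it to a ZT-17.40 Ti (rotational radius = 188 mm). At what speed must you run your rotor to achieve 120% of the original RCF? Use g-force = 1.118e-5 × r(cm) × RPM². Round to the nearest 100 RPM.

≈ 11100 RPM

Original rotor: r = 89 mm = 8.9 cm
RCF_original = 1.118 × 10⁻⁵ × 8.9 × (14690)² = 1.118 × 10⁻⁵ × 8.9 × 215,796,100 ≈ 21,472.1 × g
Target RCF = 1.2 × 21,472.1 ≈ 25,766.5 × g
Your rotor: r = 188 mm = 18.8 cm
25,766.5 = 1.118 × 10⁻⁵ × 18.8 × N²
N² = 25,766.5 / (21.0184 × 10⁻⁵) = 122,590,207
N ≈ √122,590,207 ≈ 11,072.0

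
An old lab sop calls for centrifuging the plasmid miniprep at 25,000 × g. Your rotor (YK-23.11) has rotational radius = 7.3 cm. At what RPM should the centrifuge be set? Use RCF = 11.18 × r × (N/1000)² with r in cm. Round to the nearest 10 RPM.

≈ 17500 RPM

RCF = 11.18 × r × (N/1000)²
25,000 = 11.18 × 7.3 × (N/1000)²
(N/1000)² = 25,000 / 81.614 = 306.32
N = 1000 × √306.32 ≈ 17,502.0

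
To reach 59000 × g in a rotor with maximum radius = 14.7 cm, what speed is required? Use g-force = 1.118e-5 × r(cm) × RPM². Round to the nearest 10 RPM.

≈ 18950 RPM

59,000 = 1.118 × 10⁻⁵ × 14.7 × N²
N² = 59,000 / (16.4346 × 10⁻⁵) = 358,998,698
N ≈ √358,998,698 ≈ 18,947.3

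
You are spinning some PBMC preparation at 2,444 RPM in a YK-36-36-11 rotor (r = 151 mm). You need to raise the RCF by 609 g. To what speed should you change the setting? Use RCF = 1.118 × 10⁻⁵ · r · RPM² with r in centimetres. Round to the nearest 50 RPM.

≈ 3100 RPM

r = 151 mm = 15.1 cm
Current RCF = 1.118 × 10⁻⁵ × 15.1 × (2444)² = 1.118 × 10⁻⁵ × 15.1 × 5,973,136 ≈ 1,008.4 × g
Target RCF = 1,008.4 + 609 = 1,617.4 × g
N² = 1,617.4 / (16.8818 × 10⁻⁵) = 9,580,732
N ≈ √9,580,732 ≈ 3,095.3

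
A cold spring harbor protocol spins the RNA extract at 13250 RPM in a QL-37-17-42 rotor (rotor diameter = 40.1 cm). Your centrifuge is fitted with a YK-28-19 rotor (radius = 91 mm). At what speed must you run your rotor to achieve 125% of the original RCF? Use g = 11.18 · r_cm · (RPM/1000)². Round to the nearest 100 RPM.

22000 RPM

Original rotor: r = 40.1 / 2 = 20.05 cm
RCF_original = 11.18 × 20.05 × (13.25)² = 11.18 × 20.05 × 175.5625 ≈ 39,353.9 × g
Target RCF = 1.25 × 39,353.9 ≈ 49,192.4 × g
Your rotor: r = 91 mm = 9.1 cm
49,192.4 = 11.18 × 9.1 × (N/1000)²
(N/1000)² = 49,192.4 / 101.738 = 483.5204
N = 1000 × √483.5204 ≈ 21,989.1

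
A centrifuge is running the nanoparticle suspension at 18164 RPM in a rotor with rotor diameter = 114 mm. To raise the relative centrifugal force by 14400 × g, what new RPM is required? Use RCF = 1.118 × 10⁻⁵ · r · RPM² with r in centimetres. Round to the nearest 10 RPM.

23580 RPM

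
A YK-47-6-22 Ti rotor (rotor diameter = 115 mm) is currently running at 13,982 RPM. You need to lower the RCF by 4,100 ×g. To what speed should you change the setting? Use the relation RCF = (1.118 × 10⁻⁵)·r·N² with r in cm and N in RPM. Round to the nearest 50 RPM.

r = 115 mm / 2 = 57.5 mm = 5.75 cm
Current RCF = 1.118 × 10⁻⁵ × 5.75 × (13982)² = 1.118 × 10⁻⁵ × 5.75 × 195,496,324 ≈ 12,567.5 × g
Target RCF = 12,567.5 − 4,100 = 8,467.5 × g
N² = 8,467.5 / (6.4285 × 10⁻⁵) = 131,718,130
N ≈ √131,718,130 ≈ 11,476.9

11500 RPM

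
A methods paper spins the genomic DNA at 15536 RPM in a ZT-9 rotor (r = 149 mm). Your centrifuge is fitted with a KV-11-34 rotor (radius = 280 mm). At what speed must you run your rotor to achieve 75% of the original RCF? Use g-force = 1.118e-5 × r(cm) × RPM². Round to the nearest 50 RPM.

≈ 9800 RPM

Original rotor: r = 149 mm = 14.9 cm
RCF_original = 1.118 × 10⁻⁵ × 14.9 × (15536)² = 1.118 × 10⁻⁵ × 14.9 × 241,367,296 ≈ 40,207.4 × g
Target RCF = 0.75 × 40,207.4 ≈ 30,155.6 × g
Your rotor: r = 280 mm = 28.0 cm
30,155.6 = 1.118 × 10⁻⁵ × 28 × N²
N² = 30,155.6 / (31.304 × 10⁻⁵) = 96,331,459
N ≈ √96,331,459 ≈ 9,814.9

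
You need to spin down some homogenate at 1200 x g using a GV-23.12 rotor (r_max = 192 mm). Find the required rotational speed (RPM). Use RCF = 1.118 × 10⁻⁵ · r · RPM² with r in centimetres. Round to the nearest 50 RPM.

r = 192 mm = 19.2 cm
1,200 = 1.118 × 10⁻⁵ × 19.2 × N²
N² = 1,200 / (21.4656 × 10⁻⁵) = 5,590,340
N ≈ √5,590,340 ≈ 2,364.4

N ≈ 2350 RPM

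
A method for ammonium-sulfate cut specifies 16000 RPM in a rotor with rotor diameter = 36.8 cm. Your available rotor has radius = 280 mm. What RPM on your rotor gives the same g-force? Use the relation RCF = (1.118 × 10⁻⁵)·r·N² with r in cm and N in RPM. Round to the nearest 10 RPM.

12970 RPM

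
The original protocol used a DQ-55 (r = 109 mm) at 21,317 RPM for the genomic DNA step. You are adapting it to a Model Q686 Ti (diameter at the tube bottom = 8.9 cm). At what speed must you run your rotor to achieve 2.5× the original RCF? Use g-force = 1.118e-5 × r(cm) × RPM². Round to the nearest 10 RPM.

Original rotor: r = 109 mm = 10.9 cm
RCF_original = 1.118 × 10⁻⁵ × 10.9 × (21317)² = 1.118 × 10⁻⁵ × 10.9 × 454,414,489 ≈ 55,375.9 × g
Target RCF = 2.5 × 55,375.9 ≈ 138,439.8 × g
Your rotor: r = 8.9 / 2 = 4.45 cm
138,439.8 = 1.118 × 10⁻⁵ × 4.45 × N²
N² = 138,439.8 / (4.9751 × 10⁻⁵) = 2,782,653,615
N ≈ √2,782,653,615 ≈ 52,750.9

≈ 52750 RPM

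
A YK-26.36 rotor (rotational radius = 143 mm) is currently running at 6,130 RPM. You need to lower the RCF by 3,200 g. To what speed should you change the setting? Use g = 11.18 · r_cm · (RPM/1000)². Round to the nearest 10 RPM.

≈ 4190 RPM

r = 143 mm = 14.3 cm
Current RCF = 11.18 × 14.3 × (6.13)² = 11.18 × 14.3 × 37.5769 ≈ 6,007.6 × g
Target RCF = 6,007.6 − 3,200 = 2,807.6 × g
(N/1000)² = 2,807.6 / 159.874 = 17.56133
N = 1000 × √17.56133 ≈ 4,190.6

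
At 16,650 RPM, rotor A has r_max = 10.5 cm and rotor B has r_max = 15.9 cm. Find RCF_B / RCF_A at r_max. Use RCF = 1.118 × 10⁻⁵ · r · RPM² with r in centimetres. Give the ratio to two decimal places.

1.51

At fixed N, RCF ∝ r, so RCF_B/RCF_A = r_B/r_A = 15.9 / 10.5 = 1.5143.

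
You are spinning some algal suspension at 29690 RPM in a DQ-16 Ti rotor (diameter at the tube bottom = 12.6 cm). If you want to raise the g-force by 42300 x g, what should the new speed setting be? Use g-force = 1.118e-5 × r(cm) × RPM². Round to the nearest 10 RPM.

38500 RPM

r = 12.6 / 2 = 6.3 cm
Current RCF = 1.118 × 10⁻⁵ × 6.3 × (29690)² = 1.118 × 10⁻⁵ × 6.3 × 881,496,100 ≈ 62,087.3 × g
Target RCF = 62,087.3 + 42,300 = 104,387.3 × g
N² = 104,387.3 / (7.0434 × 10⁻⁵) = 1,482,058,381
N ≈ √1,482,058,381 ≈ 38,497.5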